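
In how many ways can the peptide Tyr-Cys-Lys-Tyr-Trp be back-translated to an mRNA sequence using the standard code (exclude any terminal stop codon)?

Tyr: 2 codons.
Cys: 2 codons.
Lys: 2 codons.
Tyr: 2 codons.
Trp: 1 codon.
2 × 2 × 2 × 2 × 1 = 16.

16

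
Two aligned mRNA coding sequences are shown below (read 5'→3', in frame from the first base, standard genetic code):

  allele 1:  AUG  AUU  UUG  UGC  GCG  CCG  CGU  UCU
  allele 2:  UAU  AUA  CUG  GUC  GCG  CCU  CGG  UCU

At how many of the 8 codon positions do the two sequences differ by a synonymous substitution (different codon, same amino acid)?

4

Codon 1: AUG Met / UAU Tyr — nonsynonymous.
Codon 2: AUU Ile / AUA Ile — synonymous.
Codon 3: UUG Leu / CUG Leu — synonymous.
Codon 4: UGC Cys / GUC Val — nonsynonymous.
Codon 5: GCG Ala / GCG Ala — identical.
Codon 6: CCG Pro / CCU Pro — synonymous.
Codon 7: CGU Arg / CGG Arg — synonymous.
Codon 8: UCU Ser / UCU Ser — identical.
Synonymous differences: 4.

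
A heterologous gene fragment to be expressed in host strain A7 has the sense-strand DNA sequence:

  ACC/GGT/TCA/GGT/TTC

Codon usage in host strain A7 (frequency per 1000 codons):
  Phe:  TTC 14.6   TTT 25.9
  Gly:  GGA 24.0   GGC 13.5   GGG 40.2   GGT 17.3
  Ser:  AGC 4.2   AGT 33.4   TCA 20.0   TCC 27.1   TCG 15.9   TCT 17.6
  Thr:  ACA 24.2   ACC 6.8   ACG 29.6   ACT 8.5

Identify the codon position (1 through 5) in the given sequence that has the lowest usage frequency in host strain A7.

Codon 1 ACC (Thr): 6.8 per 1000.
Codon 2 GGT (Gly): 17.3 per 1000.
Codon 3 TCA (Ser): 20.0 per 1000.
Codon 4 GGT (Gly): 17.3 per 1000.
Codon 5 TTC (Phe): 14.6 per 1000.
Lowest frequency is 6.8 at codon 1.

1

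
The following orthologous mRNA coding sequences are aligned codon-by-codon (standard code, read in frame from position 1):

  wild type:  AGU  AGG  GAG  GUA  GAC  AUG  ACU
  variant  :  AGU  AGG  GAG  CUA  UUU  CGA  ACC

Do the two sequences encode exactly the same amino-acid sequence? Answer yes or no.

no

Codon 1: AGU Ser / AGU Ser — identical.
Codon 2: AGG Arg / AGG Arg — identical.
Codon 3: GAG Glu / GAG Glu — identical.
Codon 4: GUA Val / CUA Leu — nonsynonymous.
Codon 5: GAC Asp / UUU Phe — nonsynonymous.
Codon 6: AUG Met / CGA Arg — nonsynonymous.
Codon 7: ACU Thr / ACC Thr — synonymous.
Nonsynonymous differences: 3 → different protein.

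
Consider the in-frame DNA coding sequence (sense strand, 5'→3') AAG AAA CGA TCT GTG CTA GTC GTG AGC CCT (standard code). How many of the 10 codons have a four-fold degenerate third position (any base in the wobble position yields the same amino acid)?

7

Codon 1 AAG (Lys): third position 2-fold.
Codon 2 AAA (Lys): third position 2-fold.
Codon 3 CGA (Arg): third position 4-fold.
Codon 4 TCT (Ser): third position 4-fold.
Codon 5 GTG (Val): third position 4-fold.
Codon 6 CTA (Leu): third position 4-fold.
Codon 7 GTC (Val): third position 4-fold.
Codon 8 GTG (Val): third position 4-fold.
Codon 9 AGC (Ser): third position 2-fold.
Codon 10 CCT (Pro): third position 4-fold.
Four-fold degenerate third positions: 7.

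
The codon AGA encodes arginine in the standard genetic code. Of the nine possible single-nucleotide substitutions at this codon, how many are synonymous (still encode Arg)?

Position 1: CGA → 1 synonymous.
Position 2: none → 0 synonymous.
Position 3: AGG → 1 synonymous.
Total: 1 + 0 + 1 = 2.

2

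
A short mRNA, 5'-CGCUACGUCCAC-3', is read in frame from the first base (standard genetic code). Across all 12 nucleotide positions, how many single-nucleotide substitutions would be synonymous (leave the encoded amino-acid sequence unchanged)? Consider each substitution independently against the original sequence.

Codon 1 (CGC, Arg): 3 synonymous substitutions.
Codon 2 (UAC, Tyr): 1 synonymous substitution.
Codon 3 (GUC, Val): 3 synonymous substitutions.
Codon 4 (CAC, His): 1 synonymous substitution.
Total: 3 + 1 + 3 + 1 = 8.

8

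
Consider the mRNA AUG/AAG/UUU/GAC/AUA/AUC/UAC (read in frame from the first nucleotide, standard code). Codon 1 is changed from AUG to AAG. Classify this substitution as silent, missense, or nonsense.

Position 2 falls in codon 1: AUG → Met.
After the substitution the codon is AAG → Lys.
Met ≠ Lys, so this is a missense mutation.

missense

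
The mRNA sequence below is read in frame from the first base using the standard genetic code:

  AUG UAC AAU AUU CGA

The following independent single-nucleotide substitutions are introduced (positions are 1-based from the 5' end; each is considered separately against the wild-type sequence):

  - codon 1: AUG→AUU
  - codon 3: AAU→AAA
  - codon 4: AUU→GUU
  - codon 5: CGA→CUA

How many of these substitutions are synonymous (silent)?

0

Codon 1: AUG (Met) → AUU (Ile) — missense.
Codon 3: AAU (Asn) → AAA (Lys) — missense.
Codon 4: AUU (Ile) → GUU (Val) — missense.
Codon 5: CGA (Arg) → CUA (Leu) — missense.
Synonymous: 0 of 4.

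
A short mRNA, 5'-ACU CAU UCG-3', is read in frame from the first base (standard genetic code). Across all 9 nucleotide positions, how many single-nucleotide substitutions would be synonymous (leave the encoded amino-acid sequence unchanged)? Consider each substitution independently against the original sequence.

7

Codon 1 (ACU, Thr): 3 synonymous substitutions.
Codon 2 (CAU, His): 1 synonymous substitution.
Codon 3 (UCG, Ser): 3 synonymous substitutions.
Total: 3 + 1 + 3 = 7.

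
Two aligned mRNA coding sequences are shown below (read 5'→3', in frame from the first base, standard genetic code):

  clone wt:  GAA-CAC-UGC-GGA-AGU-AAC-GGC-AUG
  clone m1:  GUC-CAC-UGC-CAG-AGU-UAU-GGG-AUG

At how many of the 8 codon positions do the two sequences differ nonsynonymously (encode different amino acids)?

3

Codon 1: GAA Glu / GUC Val — nonsynonymous.
Codon 2: CAC His / CAC His — identical.
Codon 3: UGC Cys / UGC Cys — identical.
Codon 4: GGA Gly / CAG Gln — nonsynonymous.
Codon 5: AGU Ser / AGU Ser — identical.
Codon 6: AAC Asn / UAU Tyr — nonsynonymous.
Codon 7: GGC Gly / GGG Gly — synonymous.
Codon 8: AUG Met / AUG Met — identical.
Nonsynonymous differences: 3.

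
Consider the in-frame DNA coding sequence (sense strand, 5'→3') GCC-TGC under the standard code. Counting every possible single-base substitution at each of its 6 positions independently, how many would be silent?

4

Codon 1 (GCC, Ala): 3 synonymous substitutions.
Codon 2 (TGC, Cys): 1 synonymous substitution.
Total: 3 + 1 = 4.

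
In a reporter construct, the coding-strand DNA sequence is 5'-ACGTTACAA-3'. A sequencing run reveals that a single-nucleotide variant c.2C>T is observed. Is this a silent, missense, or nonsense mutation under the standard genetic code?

Position 2 falls in codon 1: ACG → Thr.
After the substitution the codon is ATG → Met.
Thr ≠ Met, so this is a missense mutation.

missense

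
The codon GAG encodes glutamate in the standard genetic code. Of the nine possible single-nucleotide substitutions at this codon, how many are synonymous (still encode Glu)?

1

Position 1: none → 0 synonymous.
Position 2: none → 0 synonymous.
Position 3: GAA → 1 synonymous.
Total: 0 + 0 + 1 = 1.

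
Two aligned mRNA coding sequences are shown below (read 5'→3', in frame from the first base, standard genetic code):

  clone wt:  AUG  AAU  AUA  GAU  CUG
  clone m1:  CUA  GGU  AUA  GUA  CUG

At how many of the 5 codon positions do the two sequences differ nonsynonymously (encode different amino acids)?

Codon 1: AUG Met / CUA Leu — nonsynonymous.
Codon 2: AAU Asn / GGU Gly — nonsynonymous.
Codon 3: AUA Ile / AUA Ile — identical.
Codon 4: GAU Asp / GUA Val — nonsynonymous.
Codon 5: CUG Leu / CUG Leu — identical.
Nonsynonymous differences: 3.

3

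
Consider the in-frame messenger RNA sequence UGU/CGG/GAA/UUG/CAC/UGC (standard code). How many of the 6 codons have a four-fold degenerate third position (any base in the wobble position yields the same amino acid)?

1

Codon 1 UGU (Cys): third position 2-fold.
Codon 2 CGG (Arg): third position 4-fold.
Codon 3 GAA (Glu): third position 2-fold.
Codon 4 UUG (Leu): third position 2-fold.
Codon 5 CAC (His): third position 2-fold.
Codon 6 UGC (Cys): third position 2-fold.
Four-fold degenerate third positions: 1.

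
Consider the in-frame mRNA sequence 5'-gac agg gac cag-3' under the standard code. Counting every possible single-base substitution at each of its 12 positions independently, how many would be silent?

5

Codon 1 (GAC, Asp): 1 synonymous substitution.
Codon 2 (AGG, Arg): 2 synonymous substitutions.
Codon 3 (GAC, Asp): 1 synonymous substitution.
Codon 4 (CAG, Gln): 1 synonymous substitution.
Total: 1 + 2 + 1 + 1 = 5.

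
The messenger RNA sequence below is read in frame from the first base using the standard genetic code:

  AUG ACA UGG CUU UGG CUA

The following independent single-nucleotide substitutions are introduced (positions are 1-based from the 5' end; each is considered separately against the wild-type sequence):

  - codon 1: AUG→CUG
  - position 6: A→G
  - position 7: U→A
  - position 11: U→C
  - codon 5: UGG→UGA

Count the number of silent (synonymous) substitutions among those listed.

Codon 1: AUG (Met) → CUG (Leu) — missense.
Codon 2: ACA (Thr) → ACG (Thr) — synonymous.
Codon 3: UGG (Trp) → AGG (Arg) — missense.
Codon 4: CUU (Leu) → CCU (Pro) — missense.
Codon 5: UGG (Trp) → UGA (Stop) — nonsense.
Synonymous: 1 of 5.

1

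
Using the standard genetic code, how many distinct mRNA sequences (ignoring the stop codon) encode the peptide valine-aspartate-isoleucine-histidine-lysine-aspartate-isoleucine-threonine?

2304

Val: 4 codons.
Asp: 2 codons.
Ile: 3 codons.
His: 2 codons.
Lys: 2 codons.
Asp: 2 codons.
Ile: 3 codons.
Thr: 4 codons.
4 × 2 × 3 × 2 × 2 × 2 × 3 × 4 = 2304.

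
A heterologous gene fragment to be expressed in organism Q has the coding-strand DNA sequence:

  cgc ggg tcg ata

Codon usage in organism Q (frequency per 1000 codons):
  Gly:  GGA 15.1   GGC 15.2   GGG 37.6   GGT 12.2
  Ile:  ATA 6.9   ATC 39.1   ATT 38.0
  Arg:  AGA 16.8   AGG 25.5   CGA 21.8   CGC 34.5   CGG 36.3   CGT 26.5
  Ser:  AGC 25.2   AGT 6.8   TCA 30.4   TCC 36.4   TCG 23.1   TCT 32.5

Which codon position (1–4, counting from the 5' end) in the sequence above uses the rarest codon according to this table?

Codon 1 CGC (Arg): 34.5 per 1000.
Codon 2 GGG (Gly): 37.6 per 1000.
Codon 3 TCG (Ser): 23.1 per 1000.
Codon 4 ATA (Ile): 6.9 per 1000.
Lowest frequency is 6.9 at codon 4.

4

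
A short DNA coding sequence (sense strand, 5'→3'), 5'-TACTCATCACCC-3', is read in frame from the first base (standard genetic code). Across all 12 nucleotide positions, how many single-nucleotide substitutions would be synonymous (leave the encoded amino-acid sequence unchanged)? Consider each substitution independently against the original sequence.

10

Codon 1 (TAC, Tyr): 1 synonymous substitution.
Codon 2 (TCA, Ser): 3 synonymous substitutions.
Codon 3 (TCA, Ser): 3 synonymous substitutions.
Codon 4 (CCC, Pro): 3 synonymous substitutions.
Total: 1 + 3 + 3 + 3 = 10.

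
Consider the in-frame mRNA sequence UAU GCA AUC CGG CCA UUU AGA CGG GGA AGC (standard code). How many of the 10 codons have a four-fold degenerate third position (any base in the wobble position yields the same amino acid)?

Codon 1 UAU (Tyr): third position 2-fold.
Codon 2 GCA (Ala): third position 4-fold.
Codon 3 AUC (Ile): third position 3-fold.
Codon 4 CGG (Arg): third position 4-fold.
Codon 5 CCA (Pro): third position 4-fold.
Codon 6 UUU (Phe): third position 2-fold.
Codon 7 AGA (Arg): third position 2-fold.
Codon 8 CGG (Arg): third position 4-fold.
Codon 9 GGA (Gly): third position 4-fold.
Codon 10 AGC (Ser): third position 2-fold.
Four-fold degenerate third positions: 5.

5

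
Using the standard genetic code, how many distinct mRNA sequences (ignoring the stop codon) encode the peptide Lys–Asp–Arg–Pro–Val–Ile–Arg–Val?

Lys: 2 codons.
Asp: 2 codons.
Arg: 6 codons.
Pro: 4 codons.
Val: 4 codons.
Ile: 3 codons.
Arg: 6 codons.
Val: 4 codons.
2 × 2 × 6 × 4 × 4 × 3 × 6 × 4 = 27648.

27648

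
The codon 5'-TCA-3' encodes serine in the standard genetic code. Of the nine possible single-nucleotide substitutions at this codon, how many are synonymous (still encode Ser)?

Position 1: none → 0 synonymous.
Position 2: none → 0 synonymous.
Position 3: TCT, TCC, TCG → 3 synonymous.
Total: 0 + 0 + 3 = 3.

3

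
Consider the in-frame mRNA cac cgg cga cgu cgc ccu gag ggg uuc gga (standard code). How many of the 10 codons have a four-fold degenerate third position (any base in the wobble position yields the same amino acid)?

Codon 1 CAC (His): third position 2-fold.
Codon 2 CGG (Arg): third position 4-fold.
Codon 3 CGA (Arg): third position 4-fold.
Codon 4 CGU (Arg): third position 4-fold.
Codon 5 CGC (Arg): third position 4-fold.
Codon 6 CCU (Pro): third position 4-fold.
Codon 7 GAG (Glu): third position 2-fold.
Codon 8 GGG (Gly): third position 4-fold.
Codon 9 UUC (Phe): third position 2-fold.
Codon 10 GGA (Gly): third position 4-fold.
Four-fold degenerate third positions: 7.

7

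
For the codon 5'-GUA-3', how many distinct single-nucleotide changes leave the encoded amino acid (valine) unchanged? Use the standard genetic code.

3

Position 1: none → 0 synonymous.
Position 2: none → 0 synonymous.
Position 3: GUU, GUC, GUG → 3 synonymous.
Total: 0 + 0 + 3 = 3.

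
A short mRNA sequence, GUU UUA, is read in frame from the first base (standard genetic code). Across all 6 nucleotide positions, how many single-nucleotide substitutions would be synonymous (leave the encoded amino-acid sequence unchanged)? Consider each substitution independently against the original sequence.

Codon 1 (GUU, Val): 3 synonymous substitutions.
Codon 2 (UUA, Leu): 2 synonymous substitutions.
Total: 3 + 2 = 5.

5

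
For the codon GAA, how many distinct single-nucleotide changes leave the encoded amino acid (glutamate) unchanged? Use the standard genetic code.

1

Position 1: none → 0 synonymous.
Position 2: none → 0 synonymous.
Position 3: GAG → 1 synonymous.
Total: 0 + 0 + 1 = 1.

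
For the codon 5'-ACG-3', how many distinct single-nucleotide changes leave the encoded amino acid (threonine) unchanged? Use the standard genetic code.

Position 1: none → 0 synonymous.
Position 2: none → 0 synonymous.
Position 3: ACU, ACC, ACA → 3 synonymous.
Total: 0 + 0 + 3 = 3.

3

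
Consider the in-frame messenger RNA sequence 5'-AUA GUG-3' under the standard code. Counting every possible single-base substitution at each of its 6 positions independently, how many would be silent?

5

Codon 1 (AUA, Ile): 2 synonymous substitutions.
Codon 2 (GUG, Val): 3 synonymous substitutions.
Total: 2 + 3 = 5.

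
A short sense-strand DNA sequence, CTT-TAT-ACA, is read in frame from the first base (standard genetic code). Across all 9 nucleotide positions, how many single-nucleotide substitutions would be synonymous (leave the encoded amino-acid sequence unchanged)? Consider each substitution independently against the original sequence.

7

Codon 1 (CTT, Leu): 3 synonymous substitutions.
Codon 2 (TAT, Tyr): 1 synonymous substitution.
Codon 3 (ACA, Thr): 3 synonymous substitutions.
Total: 3 + 1 + 3 = 7.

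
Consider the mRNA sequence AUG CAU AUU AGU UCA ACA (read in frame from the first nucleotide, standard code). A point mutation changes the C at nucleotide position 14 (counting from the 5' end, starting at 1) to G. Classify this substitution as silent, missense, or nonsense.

Position 14 falls in codon 5: UCA → Ser.
After the substitution the codon is UGA → Stop.
The new codon is a stop codon, so this is a nonsense mutation.

nonsense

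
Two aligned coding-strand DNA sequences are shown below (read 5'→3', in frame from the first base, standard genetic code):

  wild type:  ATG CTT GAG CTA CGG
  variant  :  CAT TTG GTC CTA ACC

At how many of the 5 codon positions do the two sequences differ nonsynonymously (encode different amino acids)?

3

Codon 1: ATG Met / CAT His — nonsynonymous.
Codon 2: CTT Leu / TTG Leu — synonymous.
Codon 3: GAG Glu / GTC Val — nonsynonymous.
Codon 4: CTA Leu / CTA Leu — identical.
Codon 5: CGG Arg / ACC Thr — nonsynonymous.
Nonsynonymous differences: 3.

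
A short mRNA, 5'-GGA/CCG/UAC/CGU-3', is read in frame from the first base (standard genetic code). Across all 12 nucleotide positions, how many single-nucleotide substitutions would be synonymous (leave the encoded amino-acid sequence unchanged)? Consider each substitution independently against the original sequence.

Codon 1 (GGA, Gly): 3 synonymous substitutions.
Codon 2 (CCG, Pro): 3 synonymous substitutions.
Codon 3 (UAC, Tyr): 1 synonymous substitution.
Codon 4 (CGU, Arg): 3 synonymous substitutions.
Total: 3 + 3 + 1 + 3 = 10.

10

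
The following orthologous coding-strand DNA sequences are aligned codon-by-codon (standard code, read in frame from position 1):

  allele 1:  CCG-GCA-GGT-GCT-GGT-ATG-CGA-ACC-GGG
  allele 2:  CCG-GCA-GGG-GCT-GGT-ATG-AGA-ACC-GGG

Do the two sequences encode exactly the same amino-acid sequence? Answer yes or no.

yes

Codon 1: CCG Pro / CCG Pro — identical.
Codon 2: GCA Ala / GCA Ala — identical.
Codon 3: GGT Gly / GGG Gly — synonymous.
Codon 4: GCT Ala / GCT Ala — identical.
Codon 5: GGT Gly / GGT Gly — identical.
Codon 6: ATG Met / ATG Met — identical.
Codon 7: CGA Arg / AGA Arg — synonymous.
Codon 8: ACC Thr / ACC Thr — identical.
Codon 9: GGG Gly / GGG Gly — identical.
Nonsynonymous differences: 0 → same protein.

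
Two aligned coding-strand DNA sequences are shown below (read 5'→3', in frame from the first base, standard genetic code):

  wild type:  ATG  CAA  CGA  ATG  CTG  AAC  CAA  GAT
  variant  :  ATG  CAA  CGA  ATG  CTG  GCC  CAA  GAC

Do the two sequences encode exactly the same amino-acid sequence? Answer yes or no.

Codon 1: ATG Met / ATG Met — identical.
Codon 2: CAA Gln / CAA Gln — identical.
Codon 3: CGA Arg / CGA Arg — identical.
Codon 4: ATG Met / ATG Met — identical.
Codon 5: CTG Leu / CTG Leu — identical.
Codon 6: AAC Asn / GCC Ala — nonsynonymous.
Codon 7: CAA Gln / CAA Gln — identical.
Codon 8: GAT Asp / GAC Asp — synonymous.
Nonsynonymous differences: 1 → different protein.

no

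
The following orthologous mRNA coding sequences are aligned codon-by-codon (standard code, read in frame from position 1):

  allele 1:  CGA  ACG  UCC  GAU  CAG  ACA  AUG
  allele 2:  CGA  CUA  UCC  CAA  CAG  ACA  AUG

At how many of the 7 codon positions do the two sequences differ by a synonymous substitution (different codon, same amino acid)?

0

Codon 1: CGA Arg / CGA Arg — identical.
Codon 2: ACG Thr / CUA Leu — nonsynonymous.
Codon 3: UCC Ser / UCC Ser — identical.
Codon 4: GAU Asp / CAA Gln — nonsynonymous.
Codon 5: CAG Gln / CAG Gln — identical.
Codon 6: ACA Thr / ACA Thr — identical.
Codon 7: AUG Met / AUG Met — identical.
Synonymous differences: 0.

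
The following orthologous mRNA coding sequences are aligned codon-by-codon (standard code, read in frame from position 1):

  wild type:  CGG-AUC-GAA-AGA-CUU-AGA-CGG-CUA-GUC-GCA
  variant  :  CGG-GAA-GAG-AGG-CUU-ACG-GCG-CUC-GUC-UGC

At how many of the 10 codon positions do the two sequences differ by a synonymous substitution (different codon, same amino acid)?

3

Codon 1: CGG Arg / CGG Arg — identical.
Codon 2: AUC Ile / GAA Glu — nonsynonymous.
Codon 3: GAA Glu / GAG Glu — synonymous.
Codon 4: AGA Arg / AGG Arg — synonymous.
Codon 5: CUU Leu / CUU Leu — identical.
Codon 6: AGA Arg / ACG Thr — nonsynonymous.
Codon 7: CGG Arg / GCG Ala — nonsynonymous.
Codon 8: CUA Leu / CUC Leu — synonymous.
Codon 9: GUC Val / GUC Val — identical.
Codon 10: GCA Ala / UGC Cys — nonsynonymous.
Synonymous differences: 3.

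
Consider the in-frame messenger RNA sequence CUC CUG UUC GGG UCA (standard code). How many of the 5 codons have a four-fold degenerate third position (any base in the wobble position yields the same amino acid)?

4

Codon 1 CUC (Leu): third position 4-fold.
Codon 2 CUG (Leu): third position 4-fold.
Codon 3 UUC (Phe): third position 2-fold.
Codon 4 GGG (Gly): third position 4-fold.
Codon 5 UCA (Ser): third position 4-fold.
Four-fold degenerate third positions: 4.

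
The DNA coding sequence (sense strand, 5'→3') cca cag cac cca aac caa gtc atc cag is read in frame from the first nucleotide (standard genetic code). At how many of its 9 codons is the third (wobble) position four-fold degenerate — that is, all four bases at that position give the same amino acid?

3

Codon 1 CCA (Pro): third position 4-fold.
Codon 2 CAG (Gln): third position 2-fold.
Codon 3 CAC (His): third position 2-fold.
Codon 4 CCA (Pro): third position 4-fold.
Codon 5 AAC (Asn): third position 2-fold.
Codon 6 CAA (Gln): third position 2-fold.
Codon 7 GTC (Val): third position 4-fold.
Codon 8 ATC (Ile): third position 3-fold.
Codon 9 CAG (Gln): third position 2-fold.
Four-fold degenerate third positions: 3.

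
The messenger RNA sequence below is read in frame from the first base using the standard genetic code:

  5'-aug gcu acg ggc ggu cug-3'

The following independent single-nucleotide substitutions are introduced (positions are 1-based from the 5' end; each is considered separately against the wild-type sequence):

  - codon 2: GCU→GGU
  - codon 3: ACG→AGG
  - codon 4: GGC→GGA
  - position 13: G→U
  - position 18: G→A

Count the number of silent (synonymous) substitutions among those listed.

2

Codon 2: GCU (Ala) → GGU (Gly) — missense.
Codon 3: ACG (Thr) → AGG (Arg) — missense.
Codon 4: GGC (Gly) → GGA (Gly) — synonymous.
Codon 5: GGU (Gly) → UGU (Cys) — missense.
Codon 6: CUG (Leu) → CUA (Leu) — synonymous.
Synonymous: 2 of 5.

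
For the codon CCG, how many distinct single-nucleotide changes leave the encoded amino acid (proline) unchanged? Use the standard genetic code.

Position 1: none → 0 synonymous.
Position 2: none → 0 synonymous.
Position 3: CCT, CCC, CCA → 3 synonymous.
Total: 0 + 0 + 3 = 3.

3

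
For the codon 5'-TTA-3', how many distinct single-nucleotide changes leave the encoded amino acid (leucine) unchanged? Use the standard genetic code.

2

Position 1: CTA → 1 synonymous.
Position 2: none → 0 synonymous.
Position 3: TTG → 1 synonymous.
Total: 1 + 0 + 1 = 2.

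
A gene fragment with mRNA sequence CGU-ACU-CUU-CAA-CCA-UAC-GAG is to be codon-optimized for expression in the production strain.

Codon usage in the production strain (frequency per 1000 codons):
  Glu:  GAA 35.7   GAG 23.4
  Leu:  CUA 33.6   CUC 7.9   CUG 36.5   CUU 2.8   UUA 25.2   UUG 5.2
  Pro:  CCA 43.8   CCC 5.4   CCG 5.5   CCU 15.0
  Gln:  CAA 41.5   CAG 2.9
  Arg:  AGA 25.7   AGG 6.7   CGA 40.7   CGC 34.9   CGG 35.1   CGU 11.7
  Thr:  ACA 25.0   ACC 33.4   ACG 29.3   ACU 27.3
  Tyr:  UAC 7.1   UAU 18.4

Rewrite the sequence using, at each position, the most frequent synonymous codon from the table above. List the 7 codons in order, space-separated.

CGA ACC CUG CAA CCA UAU GAA

Codon 1 (Arg): best is CGA at 40.7.
Codon 2 (Thr): best is ACC at 33.4.
Codon 3 (Leu): best is CUG at 36.5.
Codon 4 (Gln): best is CAA at 41.5.
Codon 5 (Pro): best is CCA at 43.8.
Codon 6 (Tyr): best is UAU at 18.4.
Codon 7 (Glu): best is GAA at 35.7.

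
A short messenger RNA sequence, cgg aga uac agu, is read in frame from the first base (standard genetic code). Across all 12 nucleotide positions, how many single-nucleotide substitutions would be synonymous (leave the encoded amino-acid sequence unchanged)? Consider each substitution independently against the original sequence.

8

Codon 1 (CGG, Arg): 4 synonymous substitutions.
Codon 2 (AGA, Arg): 2 synonymous substitutions.
Codon 3 (UAC, Tyr): 1 synonymous substitution.
Codon 4 (AGU, Ser): 1 synonymous substitution.
Total: 4 + 2 + 1 + 1 = 8.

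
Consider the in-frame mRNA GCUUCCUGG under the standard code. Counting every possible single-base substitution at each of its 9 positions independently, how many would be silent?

Codon 1 (GCU, Ala): 3 synonymous substitutions.
Codon 2 (UCC, Ser): 3 synonymous substitutions.
Codon 3 (UGG, Trp): 0 synonymous substitutions.
Total: 3 + 3 + 0 = 6.

6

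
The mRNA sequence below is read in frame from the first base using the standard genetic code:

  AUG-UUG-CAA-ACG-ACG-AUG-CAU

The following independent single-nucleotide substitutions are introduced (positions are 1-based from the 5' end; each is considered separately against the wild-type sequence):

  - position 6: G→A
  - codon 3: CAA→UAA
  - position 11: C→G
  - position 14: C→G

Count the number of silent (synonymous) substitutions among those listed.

1

Codon 2: UUG (Leu) → UUA (Leu) — synonymous.
Codon 3: CAA (Gln) → UAA (Stop) — nonsense.
Codon 4: ACG (Thr) → AGG (Arg) — missense.
Codon 5: ACG (Thr) → AGG (Arg) — missense.
Synonymous: 1 of 4.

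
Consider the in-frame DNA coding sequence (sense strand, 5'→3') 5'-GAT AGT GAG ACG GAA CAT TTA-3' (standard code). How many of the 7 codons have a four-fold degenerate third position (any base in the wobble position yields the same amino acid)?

Codon 1 GAT (Asp): third position 2-fold.
Codon 2 AGT (Ser): third position 2-fold.
Codon 3 GAG (Glu): third position 2-fold.
Codon 4 ACG (Thr): third position 4-fold.
Codon 5 GAA (Glu): third position 2-fold.
Codon 6 CAT (His): third position 2-fold.
Codon 7 TTA (Leu): third position 2-fold.
Four-fold degenerate third positions: 1.

1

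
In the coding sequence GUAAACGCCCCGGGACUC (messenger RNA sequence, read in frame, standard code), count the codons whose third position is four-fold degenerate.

Codon 1 GUA (Val): third position 4-fold.
Codon 2 AAC (Asn): third position 2-fold.
Codon 3 GCC (Ala): third position 4-fold.
Codon 4 CCG (Pro): third position 4-fold.
Codon 5 GGA (Gly): third position 4-fold.
Codon 6 CUC (Leu): third position 4-fold.
Four-fold degenerate third positions: 5.

5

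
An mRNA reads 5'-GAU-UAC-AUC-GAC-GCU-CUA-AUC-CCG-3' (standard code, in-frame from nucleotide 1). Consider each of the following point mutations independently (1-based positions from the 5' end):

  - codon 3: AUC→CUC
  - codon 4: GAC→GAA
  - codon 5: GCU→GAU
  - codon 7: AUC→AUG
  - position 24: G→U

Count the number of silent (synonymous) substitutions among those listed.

1

Codon 3: AUC (Ile) → CUC (Leu) — missense.
Codon 4: GAC (Asp) → GAA (Glu) — missense.
Codon 5: GCU (Ala) → GAU (Asp) — missense.
Codon 7: AUC (Ile) → AUG (Met) — missense.
Codon 8: CCG (Pro) → CCU (Pro) — synonymous.
Synonymous: 1 of 5.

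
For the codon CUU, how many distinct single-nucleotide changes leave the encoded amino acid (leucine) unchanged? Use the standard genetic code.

3

Position 1: none → 0 synonymous.
Position 2: none → 0 synonymous.
Position 3: CUC, CUA, CUG → 3 synonymous.
Total: 0 + 0 + 3 = 3.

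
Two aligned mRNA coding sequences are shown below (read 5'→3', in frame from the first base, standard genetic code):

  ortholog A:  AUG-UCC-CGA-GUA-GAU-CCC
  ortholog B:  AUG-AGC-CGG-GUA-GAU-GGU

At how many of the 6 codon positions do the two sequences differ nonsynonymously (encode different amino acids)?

Codon 1: AUG Met / AUG Met — identical.
Codon 2: UCC Ser / AGC Ser — synonymous.
Codon 3: CGA Arg / CGG Arg — synonymous.
Codon 4: GUA Val / GUA Val — identical.
Codon 5: GAU Asp / GAU Asp — identical.
Codon 6: CCC Pro / GGU Gly — nonsynonymous.
Nonsynonymous differences: 1.

1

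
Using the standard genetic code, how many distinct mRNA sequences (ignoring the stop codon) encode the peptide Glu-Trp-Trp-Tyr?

Glu: 2 codons.
Trp: 1 codon.
Trp: 1 codon.
Tyr: 2 codons.
2 × 1 × 1 × 2 = 4.

4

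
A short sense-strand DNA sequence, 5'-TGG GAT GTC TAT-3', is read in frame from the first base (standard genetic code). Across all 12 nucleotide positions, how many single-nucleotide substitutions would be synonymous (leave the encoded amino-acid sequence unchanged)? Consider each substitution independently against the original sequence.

5

Codon 1 (TGG, Trp): 0 synonymous substitutions.
Codon 2 (GAT, Asp): 1 synonymous substitution.
Codon 3 (GTC, Val): 3 synonymous substitutions.
Codon 4 (TAT, Tyr): 1 synonymous substitution.
Total: 0 + 1 + 3 + 1 = 5.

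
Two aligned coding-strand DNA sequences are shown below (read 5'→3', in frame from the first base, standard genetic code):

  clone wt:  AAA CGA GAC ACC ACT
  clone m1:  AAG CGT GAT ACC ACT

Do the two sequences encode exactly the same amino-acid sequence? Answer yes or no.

yes

Codon 1: AAA Lys / AAG Lys — synonymous.
Codon 2: CGA Arg / CGT Arg — synonymous.
Codon 3: GAC Asp / GAT Asp — synonymous.
Codon 4: ACC Thr / ACC Thr — identical.
Codon 5: ACT Thr / ACT Thr — identical.
Nonsynonymous differences: 0 → same protein.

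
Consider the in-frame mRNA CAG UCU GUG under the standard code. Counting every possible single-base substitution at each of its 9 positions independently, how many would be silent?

Codon 1 (CAG, Gln): 1 synonymous substitution.
Codon 2 (UCU, Ser): 3 synonymous substitutions.
Codon 3 (GUG, Val): 3 synonymous substitutions.
Total: 1 + 3 + 3 = 7.

7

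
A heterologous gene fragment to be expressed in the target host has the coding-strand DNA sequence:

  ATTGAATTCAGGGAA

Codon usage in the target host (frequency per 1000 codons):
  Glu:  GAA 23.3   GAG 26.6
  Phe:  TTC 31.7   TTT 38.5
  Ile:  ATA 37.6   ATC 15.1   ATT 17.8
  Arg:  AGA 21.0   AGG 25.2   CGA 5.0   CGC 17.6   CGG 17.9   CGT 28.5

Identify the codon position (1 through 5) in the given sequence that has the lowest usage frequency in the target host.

1

Codon 1 ATT (Ile): 17.8 per 1000.
Codon 2 GAA (Glu): 23.3 per 1000.
Codon 3 TTC (Phe): 31.7 per 1000.
Codon 4 AGG (Arg): 25.2 per 1000.
Codon 5 GAA (Glu): 23.3 per 1000.
Lowest frequency is 17.8 at codon 1.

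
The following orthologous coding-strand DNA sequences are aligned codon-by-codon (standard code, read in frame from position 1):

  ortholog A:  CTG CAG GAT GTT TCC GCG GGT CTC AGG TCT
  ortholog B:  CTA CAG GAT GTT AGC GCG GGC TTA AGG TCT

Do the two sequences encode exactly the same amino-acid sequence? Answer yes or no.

Codon 1: CTG Leu / CTA Leu — synonymous.
Codon 2: CAG Gln / CAG Gln — identical.
Codon 3: GAT Asp / GAT Asp — identical.
Codon 4: GTT Val / GTT Val — identical.
Codon 5: TCC Ser / AGC Ser — synonymous.
Codon 6: GCG Ala / GCG Ala — identical.
Codon 7: GGT Gly / GGC Gly — synonymous.
Codon 8: CTC Leu / TTA Leu — synonymous.
Codon 9: AGG Arg / AGG Arg — identical.
Codon 10: TCT Ser / TCT Ser — identical.
Nonsynonymous differences: 0 → same protein.

yes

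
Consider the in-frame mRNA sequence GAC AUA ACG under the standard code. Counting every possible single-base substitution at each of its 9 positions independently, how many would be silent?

Codon 1 (GAC, Asp): 1 synonymous substitution.
Codon 2 (AUA, Ile): 2 synonymous substitutions.
Codon 3 (ACG, Thr): 3 synonymous substitutions.
Total: 1 + 2 + 3 = 6.

6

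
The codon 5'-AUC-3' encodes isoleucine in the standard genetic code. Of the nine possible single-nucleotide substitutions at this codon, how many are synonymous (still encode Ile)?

Position 1: none → 0 synonymous.
Position 2: none → 0 synonymous.
Position 3: AUU, AUA → 2 synonymous.
Total: 0 + 0 + 2 = 2.

2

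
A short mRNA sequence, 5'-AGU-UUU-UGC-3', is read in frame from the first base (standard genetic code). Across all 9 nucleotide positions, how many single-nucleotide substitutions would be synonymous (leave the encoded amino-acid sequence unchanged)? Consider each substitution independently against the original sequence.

3

Codon 1 (AGU, Ser): 1 synonymous substitution.
Codon 2 (UUU, Phe): 1 synonymous substitution.
Codon 3 (UGC, Cys): 1 synonymous substitution.
Total: 1 + 1 + 1 = 3.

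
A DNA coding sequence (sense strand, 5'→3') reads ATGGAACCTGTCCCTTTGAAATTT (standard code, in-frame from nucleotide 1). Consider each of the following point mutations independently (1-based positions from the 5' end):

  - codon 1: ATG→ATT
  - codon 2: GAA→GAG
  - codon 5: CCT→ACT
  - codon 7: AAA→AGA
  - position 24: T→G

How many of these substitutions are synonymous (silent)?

Codon 1: ATG (Met) → ATT (Ile) — missense.
Codon 2: GAA (Glu) → GAG (Glu) — synonymous.
Codon 5: CCT (Pro) → ACT (Thr) — missense.
Codon 7: AAA (Lys) → AGA (Arg) — missense.
Codon 8: TTT (Phe) → TTG (Leu) — missense.
Synonymous: 1 of 5.

1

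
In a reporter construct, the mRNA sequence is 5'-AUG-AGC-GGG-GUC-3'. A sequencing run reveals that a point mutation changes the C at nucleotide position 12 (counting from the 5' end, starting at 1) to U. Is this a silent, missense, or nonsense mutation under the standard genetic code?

Position 12 falls in codon 4: GUC → Val.
After the substitution the codon is GUU → Val.
Both encode Val, so the change is synonymous.

silent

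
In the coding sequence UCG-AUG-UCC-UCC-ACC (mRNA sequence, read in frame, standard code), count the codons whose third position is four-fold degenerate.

Codon 1 UCG (Ser): third position 4-fold.
Codon 2 AUG (Met): third position 1-fold.
Codon 3 UCC (Ser): third position 4-fold.
Codon 4 UCC (Ser): third position 4-fold.
Codon 5 ACC (Thr): third position 4-fold.
Four-fold degenerate third positions: 4.

4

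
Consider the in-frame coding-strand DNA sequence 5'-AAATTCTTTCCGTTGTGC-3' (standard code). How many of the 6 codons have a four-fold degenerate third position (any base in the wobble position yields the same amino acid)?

1

Codon 1 AAA (Lys): third position 2-fold.
Codon 2 TTC (Phe): third position 2-fold.
Codon 3 TTT (Phe): third position 2-fold.
Codon 4 CCG (Pro): third position 4-fold.
Codon 5 TTG (Leu): third position 2-fold.
Codon 6 TGC (Cys): third position 2-fold.
Four-fold degenerate third positions: 1.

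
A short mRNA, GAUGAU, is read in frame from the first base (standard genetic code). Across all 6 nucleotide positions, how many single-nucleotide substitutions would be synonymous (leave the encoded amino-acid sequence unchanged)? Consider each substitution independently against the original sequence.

2

Codon 1 (GAU, Asp): 1 synonymous substitution.
Codon 2 (GAU, Asp): 1 synonymous substitution.
Total: 1 + 1 = 2.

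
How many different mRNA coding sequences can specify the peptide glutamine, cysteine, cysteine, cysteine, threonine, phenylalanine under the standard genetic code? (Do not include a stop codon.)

128

Gln: 2 codons.
Cys: 2 codons.
Cys: 2 codons.
Cys: 2 codons.
Thr: 4 codons.
Phe: 2 codons.
2 × 2 × 2 × 2 × 4 × 2 = 128.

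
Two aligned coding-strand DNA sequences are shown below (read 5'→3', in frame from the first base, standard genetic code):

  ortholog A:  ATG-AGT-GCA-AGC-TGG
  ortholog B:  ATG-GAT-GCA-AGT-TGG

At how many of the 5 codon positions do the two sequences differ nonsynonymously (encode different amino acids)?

1

Codon 1: ATG Met / ATG Met — identical.
Codon 2: AGT Ser / GAT Asp — nonsynonymous.
Codon 3: GCA Ala / GCA Ala — identical.
Codon 4: AGC Ser / AGT Ser — synonymous.
Codon 5: TGG Trp / TGG Trp — identical.
Nonsynonymous differences: 1.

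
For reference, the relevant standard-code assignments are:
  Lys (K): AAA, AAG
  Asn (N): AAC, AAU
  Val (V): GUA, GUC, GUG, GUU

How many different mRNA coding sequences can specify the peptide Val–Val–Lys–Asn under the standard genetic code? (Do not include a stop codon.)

Val: 4 codons.
Val: 4 codons.
Lys: 2 codons.
Asn: 2 codons.
4 × 4 × 2 × 2 = 64.

64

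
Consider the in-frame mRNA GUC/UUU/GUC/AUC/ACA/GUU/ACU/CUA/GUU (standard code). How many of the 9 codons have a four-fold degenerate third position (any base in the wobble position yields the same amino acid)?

7

Codon 1 GUC (Val): third position 4-fold.
Codon 2 UUU (Phe): third position 2-fold.
Codon 3 GUC (Val): third position 4-fold.
Codon 4 AUC (Ile): third position 3-fold.
Codon 5 ACA (Thr): third position 4-fold.
Codon 6 GUU (Val): third position 4-fold.
Codon 7 ACU (Thr): third position 4-fold.
Codon 8 CUA (Leu): third position 4-fold.
Codon 9 GUU (Val): third position 4-fold.
Four-fold degenerate third positions: 7.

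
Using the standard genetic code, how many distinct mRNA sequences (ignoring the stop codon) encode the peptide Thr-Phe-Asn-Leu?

96

Thr: 4 codons.
Phe: 2 codons.
Asn: 2 codons.
Leu: 6 codons.
4 × 2 × 2 × 6 = 96.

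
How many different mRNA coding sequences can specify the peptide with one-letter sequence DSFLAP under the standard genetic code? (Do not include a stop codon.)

2304

Asp: 2 codons.
Ser: 6 codons.
Phe: 2 codons.
Leu: 6 codons.
Ala: 4 codons.
Pro: 4 codons.
2 × 6 × 2 × 6 × 4 × 4 = 2304.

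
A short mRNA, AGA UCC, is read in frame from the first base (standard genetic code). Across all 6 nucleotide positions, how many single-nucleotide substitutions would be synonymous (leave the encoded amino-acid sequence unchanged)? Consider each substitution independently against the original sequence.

Codon 1 (AGA, Arg): 2 synonymous substitutions.
Codon 2 (UCC, Ser): 3 synonymous substitutions.
Total: 2 + 3 = 5.

5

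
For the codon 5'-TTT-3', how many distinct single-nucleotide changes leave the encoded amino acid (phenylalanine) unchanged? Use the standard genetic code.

Position 1: none → 0 synonymous.
Position 2: none → 0 synonymous.
Position 3: TTC → 1 synonymous.
Total: 0 + 0 + 1 = 1.

1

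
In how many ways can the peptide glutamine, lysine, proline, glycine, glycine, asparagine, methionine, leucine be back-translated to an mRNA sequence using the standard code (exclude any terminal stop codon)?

3072

Gln: 2 codons.
Lys: 2 codons.
Pro: 4 codons.
Gly: 4 codons.
Gly: 4 codons.
Asn: 2 codons.
Met: 1 codon.
Leu: 6 codons.
2 × 2 × 4 × 4 × 4 × 2 × 1 × 6 = 3072.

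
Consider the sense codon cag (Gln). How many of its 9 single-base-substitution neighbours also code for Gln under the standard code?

1

Position 1: none → 0 synonymous.
Position 2: none → 0 synonymous.
Position 3: CAA → 1 synonymous.
Total: 0 + 0 + 1 = 1.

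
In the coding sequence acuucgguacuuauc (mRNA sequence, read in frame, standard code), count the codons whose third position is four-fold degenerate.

4

Codon 1 ACU (Thr): third position 4-fold.
Codon 2 UCG (Ser): third position 4-fold.
Codon 3 GUA (Val): third position 4-fold.
Codon 4 CUU (Leu): third position 4-fold.
Codon 5 AUC (Ile): third position 3-fold.
Four-fold degenerate third positions: 4.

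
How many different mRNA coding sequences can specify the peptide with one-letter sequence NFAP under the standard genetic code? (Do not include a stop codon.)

64

Asn: 2 codons.
Phe: 2 codons.
Ala: 4 codons.
Pro: 4 codons.
2 × 2 × 4 × 4 = 64.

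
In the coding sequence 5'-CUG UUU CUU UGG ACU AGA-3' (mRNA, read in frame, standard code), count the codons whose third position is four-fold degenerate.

3

Codon 1 CUG (Leu): third position 4-fold.
Codon 2 UUU (Phe): third position 2-fold.
Codon 3 CUU (Leu): third position 4-fold.
Codon 4 UGG (Trp): third position 1-fold.
Codon 5 ACU (Thr): third position 4-fold.
Codon 6 AGA (Arg): third position 2-fold.
Four-fold degenerate third positions: 3.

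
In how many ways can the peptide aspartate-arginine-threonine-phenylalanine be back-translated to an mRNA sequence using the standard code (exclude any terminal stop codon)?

96

Asp: 2 codons.
Arg: 6 codons.
Thr: 4 codons.
Phe: 2 codons.
2 × 6 × 4 × 2 = 96.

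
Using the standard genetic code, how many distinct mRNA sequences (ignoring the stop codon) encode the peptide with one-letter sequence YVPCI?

192

Tyr: 2 codons.
Val: 4 codons.
Pro: 4 codons.
Cys: 2 codons.
Ile: 3 codons.
2 × 4 × 4 × 2 × 3 = 192.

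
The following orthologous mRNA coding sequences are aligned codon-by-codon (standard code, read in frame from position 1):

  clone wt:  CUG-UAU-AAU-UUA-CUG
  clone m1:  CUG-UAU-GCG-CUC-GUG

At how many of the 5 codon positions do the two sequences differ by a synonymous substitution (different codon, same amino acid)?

Codon 1: CUG Leu / CUG Leu — identical.
Codon 2: UAU Tyr / UAU Tyr — identical.
Codon 3: AAU Asn / GCG Ala — nonsynonymous.
Codon 4: UUA Leu / CUC Leu — synonymous.
Codon 5: CUG Leu / GUG Val — nonsynonymous.
Synonymous differences: 1.

1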